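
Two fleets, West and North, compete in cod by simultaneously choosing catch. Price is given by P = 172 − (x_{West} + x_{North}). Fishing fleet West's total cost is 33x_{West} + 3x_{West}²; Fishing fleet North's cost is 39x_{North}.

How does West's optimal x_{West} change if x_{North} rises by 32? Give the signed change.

-4

Fishing fleet West's profit: π = x_{West}(172 − (x_{West} + x_{North})) − 33x_{West} − 3x_{West}².
∂π/∂x_{West} = 139 − 8x_{West} − x_{North} = 0, so x_{West} = 17.375 − 0.125x_{North}.
The reaction-function slope is −0.125, so a 32-unit rise in x_{North} moves x_{West} by −0.125 × 32 = −4. West's best response falls — the actions are strategic substitutes.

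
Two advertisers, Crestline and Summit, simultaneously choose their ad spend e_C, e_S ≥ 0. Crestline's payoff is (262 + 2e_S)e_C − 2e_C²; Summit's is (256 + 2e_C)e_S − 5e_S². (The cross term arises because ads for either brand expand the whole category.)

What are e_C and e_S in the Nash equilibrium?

Expanding Crestline's payoff: 262e_C + 2e_Se_C − 2e_C².
∂π/∂e_C = 262 + 2e_S − 4e_C = 0, so e_C = 65.5 + 0.5e_S.
Likewise for Summit: e_S = 25.6 + 0.2e_C.
Solving the two reaction functions simultaneously: (1 − (0.5)(0.2))e_C = 65.5 + 0.5·25.6, so 0.9e_C = 78.3 and e_C = 87.
Then e_S = 25.6 + 0.2·87 = 43.

87, 43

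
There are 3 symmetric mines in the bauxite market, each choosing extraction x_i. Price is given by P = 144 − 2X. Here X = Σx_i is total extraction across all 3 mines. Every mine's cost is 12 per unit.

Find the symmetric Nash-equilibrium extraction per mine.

16.5

A representative mine's profit is π_i = x_i(144 − 2X) − 12x_i, with X = x_i + Σ_{j≠i} x_j.
First-order condition: 132 − 4x_i − 2Σ_{j≠i} x_j = 0.
Imposing symmetry (x_j = x for all j) turns Σ_{j≠i} x_j into 2x, so 132 = 8x and x = 16.5.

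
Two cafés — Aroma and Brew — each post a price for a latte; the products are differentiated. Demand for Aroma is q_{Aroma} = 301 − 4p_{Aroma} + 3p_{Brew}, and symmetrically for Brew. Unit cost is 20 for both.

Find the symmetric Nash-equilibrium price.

Aroma's profit: π = (p_{Aroma} − 20)(301 − 4p_{Aroma} + 3p_{Brew}).
∂π/∂p_{Aroma} = 381 − 8p_{Aroma} + 3p_{Brew} = 0 ⇒ p_{Aroma} = 47.625 + 0.375p_{Brew}.
Setting p_{Aroma} = p_{Brew} in the reaction function: p_{Aroma} = 47.625 + 0.375p_{Aroma}, so p_{Aroma} = 47.625 / 0.625 = 76.2.

76.2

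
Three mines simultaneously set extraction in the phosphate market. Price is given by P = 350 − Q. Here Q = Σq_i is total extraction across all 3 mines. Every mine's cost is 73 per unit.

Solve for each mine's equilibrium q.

69.25

A representative mine's profit is π_i = q_i(350 − Q) − 73q_i, with Q = q_i + Σ_{j≠i} q_j.
First-order condition: 277 − 2q_i − Σ_{j≠i} q_j = 0.
Imposing symmetry (q_j = q for all j) turns Σ_{j≠i} q_j into 2q, so 277 = 4q and q = 69.25.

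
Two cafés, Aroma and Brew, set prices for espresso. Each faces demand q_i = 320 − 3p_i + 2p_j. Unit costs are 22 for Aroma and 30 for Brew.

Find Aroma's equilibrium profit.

17328

Aroma's profit: π = (p_{Aroma} − 22)(320 − 3p_{Aroma} + 2p_{Brew}).
∂π/∂p_{Aroma} = 386 − 6p_{Aroma} + 2p_{Brew} = 0 ⇒ p_{Aroma} = 193/3 + (1/3)p_{Brew}.
Similarly p_{Brew} = 205/3 + (1/3)p_{Aroma}.
Solving the two reaction functions simultaneously: (1 − (1/3)(1/3))p_{Aroma} = 193/3 + (1/3)·(205/3), so (8/9)p_{Aroma} = 784/9 and p_{Aroma} = 98.
Then p_{Brew} = 205/3 + (1/3)·98 = 101.
q_{Aroma} = 320 − 3·98 + 2·101 = 228.
Profit = (98 − 22)·228 = 17328.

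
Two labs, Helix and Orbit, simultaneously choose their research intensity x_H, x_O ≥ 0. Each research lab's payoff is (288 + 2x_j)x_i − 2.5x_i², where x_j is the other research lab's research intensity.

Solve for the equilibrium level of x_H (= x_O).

Helix's payoff is (288 + 2x_O)x_H − 2.5x_H².
∂π/∂x_H = 288 + 2x_O − 5x_H = 0, so x_H = 57.6 + 0.4x_O.
The game is symmetric, so in equilibrium x_O = x_H: the reaction function gives 0.6x_H = 57.6, hence x_H = 96.

96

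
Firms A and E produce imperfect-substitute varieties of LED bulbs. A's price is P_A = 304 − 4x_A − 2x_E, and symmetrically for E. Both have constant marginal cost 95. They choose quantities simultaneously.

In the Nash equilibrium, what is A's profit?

Firm A's profit: π = x_A(304 − 4x_A − 2x_E) − 95x_A.
∂π/∂x_A = 209 − 8x_A − 2x_E = 0 ⇒ x_A = 26.125 − 0.25x_E.
By symmetry x_E = x_A; substituting into the reaction function, 1.25x_A = 26.125 and x_A = 20.9.
P_A = 304 − 4·20.9 − 2·20.9 = 178.6.
Profit = (178.6 − 95)·20.9 = 1747.24.

1747.24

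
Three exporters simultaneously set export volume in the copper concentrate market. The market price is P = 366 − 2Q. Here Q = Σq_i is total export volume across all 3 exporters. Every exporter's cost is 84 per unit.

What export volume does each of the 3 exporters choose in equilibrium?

35.25

A representative exporter's profit is π_i = q_i(366 − 2Q) − 84q_i, with Q = q_i + Σ_{j≠i} q_j.
First-order condition: 282 − 4q_i − 2Σ_{j≠i} q_j = 0.
With identical exporters, set every q_j = q: then 282 − 4q − 4q = 0, i.e. q = 282/8 = 35.25.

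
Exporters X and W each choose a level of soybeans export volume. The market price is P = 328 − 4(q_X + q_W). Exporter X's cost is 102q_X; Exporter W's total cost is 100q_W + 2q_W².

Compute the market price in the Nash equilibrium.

Exporter X's profit: π = q_X(328 − 4(q_X + q_W)) − 102q_X.
∂π/∂q_X = 226 − 8q_X − 4q_W = 0, so q_X = 28.25 − 0.5q_W.
For W: ∂π/∂q_W = 228 − 12q_W − 4q_X = 0 ⇒ q_W = 19 − (1/3)q_X.
Plugging q_W into X's best response: q_X = 28.25 − 0.5(19 − (1/3)q_X) ⇒ (5/6)q_X = 18.75, so q_X = 22.5.
Then q_W = 19 − (1/3)·22.5 = 11.5.
Equilibrium price: P = 328 − 4·34 = 192.

192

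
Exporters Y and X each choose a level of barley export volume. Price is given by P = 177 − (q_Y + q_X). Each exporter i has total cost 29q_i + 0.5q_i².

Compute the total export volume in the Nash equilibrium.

74

Exporter Y's profit: π = q_Y(177 − (q_Y + q_X)) − 29q_Y − 0.5q_Y².
∂π/∂q_Y = 148 − 3q_Y − q_X = 0, so q_Y = 148/3 − (1/3)q_X.
By symmetry q_X = q_Y; substituting into the reaction function, (4/3)q_Y = 148/3 and q_Y = 37.
Total export volume: 37 + 37 = 74.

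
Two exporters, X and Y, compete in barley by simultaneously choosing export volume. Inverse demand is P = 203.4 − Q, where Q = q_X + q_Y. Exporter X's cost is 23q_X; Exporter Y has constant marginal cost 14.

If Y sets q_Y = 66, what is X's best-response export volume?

57.2

Exporter X's profit: π = q_X(203.4 − (q_X + q_Y)) − 23q_X.
∂π/∂q_X = 180.4 − 2q_X − q_Y = 0, so q_X = 90.2 − 0.5q_Y.
At q_Y = 66: q_X = 90.2 − 0.5·66 = 57.2.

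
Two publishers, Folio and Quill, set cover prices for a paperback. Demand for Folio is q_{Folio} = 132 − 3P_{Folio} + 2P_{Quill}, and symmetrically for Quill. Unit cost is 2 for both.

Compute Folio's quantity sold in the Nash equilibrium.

97.5

Folio's profit: π = (P_{Folio} − 2)(132 − 3P_{Folio} + 2P_{Quill}).
∂π/∂P_{Folio} = 138 − 6P_{Folio} + 2P_{Quill} = 0 ⇒ P_{Folio} = 23 + (1/3)P_{Quill}.
By symmetry P_{Quill} = P_{Folio}; substituting into the reaction function, (2/3)P_{Folio} = 23 and P_{Folio} = 34.5.
q_{Folio} = 132 − 3·34.5 + 2·34.5 = 97.5.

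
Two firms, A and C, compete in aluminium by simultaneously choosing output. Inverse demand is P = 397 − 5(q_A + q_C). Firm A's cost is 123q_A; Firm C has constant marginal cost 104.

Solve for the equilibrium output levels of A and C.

Firm A's profit: π = q_A(397 − 5(q_A + q_C)) − 123q_A.
∂π/∂q_A = 274 − 10q_A − 5q_C = 0, so q_A = 27.4 − 0.5q_C.
By the same steps for C: q_C = 29.3 − 0.5q_A.
Substituting the second reaction function into the first: q_A = 27.4 − 0.5(29.3 − 0.5q_A), which gives 0.75q_A = 12.75 ⇒ q_A = 17.
Then q_C = 29.3 − 0.5·17 = 20.8.

17, 20.8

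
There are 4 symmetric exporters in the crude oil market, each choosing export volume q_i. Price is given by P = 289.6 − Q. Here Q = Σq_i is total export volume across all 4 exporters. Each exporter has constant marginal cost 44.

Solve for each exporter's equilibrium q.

49.12

A representative exporter's profit is π_i = q_i(289.6 − Q) − 44q_i, with Q = q_i + Σ_{j≠i} q_j.
First-order condition: 245.6 − 2q_i − Σ_{j≠i} q_j = 0.
In a symmetric equilibrium every exporter chooses the same q, so Σ_{j≠i} q_j = 3q. The condition becomes 245.6 − 5q = 0, giving q = 245.6/5 = 49.12.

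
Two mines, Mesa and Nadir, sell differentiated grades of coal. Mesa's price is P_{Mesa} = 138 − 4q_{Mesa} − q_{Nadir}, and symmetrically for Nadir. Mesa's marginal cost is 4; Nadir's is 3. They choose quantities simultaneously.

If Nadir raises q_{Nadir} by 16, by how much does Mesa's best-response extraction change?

-2

Mine Mesa's profit: π = q_{Mesa}(138 − 4q_{Mesa} − q_{Nadir}) − 4q_{Mesa}.
∂π/∂q_{Mesa} = 134 − 8q_{Mesa} − q_{Nadir} = 0 ⇒ q_{Mesa} = 16.75 − 0.125q_{Nadir}.
The reaction-function slope is −0.125, so a 16-unit rise in q_{Nadir} moves q_{Mesa} by −0.125 × 16 = −2. Mesa's best response falls — the actions are strategic substitutes.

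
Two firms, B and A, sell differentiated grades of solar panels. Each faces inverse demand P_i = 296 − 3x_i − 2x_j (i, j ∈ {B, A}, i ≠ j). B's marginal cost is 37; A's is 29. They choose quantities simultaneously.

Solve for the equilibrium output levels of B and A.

31.875, 33.875

Firm B's profit: π = x_B(296 − 3x_B − 2x_A) − 37x_B.
∂π/∂x_B = 259 − 6x_B − 2x_A = 0 ⇒ x_B = 259/6 − (1/3)x_A.
Similarly x_A = 44.5 − (1/3)x_B.
Plugging x_A into B's best response: x_B = 259/6 − (1/3)(44.5 − (1/3)x_B) ⇒ (8/9)x_B = 85/3, so x_B = 31.875.
Then x_A = 44.5 − (1/3)·31.875 = 33.875.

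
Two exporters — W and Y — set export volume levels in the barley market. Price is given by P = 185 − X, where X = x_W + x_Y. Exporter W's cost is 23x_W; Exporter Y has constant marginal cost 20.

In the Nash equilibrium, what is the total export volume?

109

Exporter W's profit: π = x_W(185 − (x_W + x_Y)) − 23x_W.
∂π/∂x_W = 162 − 2x_W − x_Y = 0, so x_W = 81 − 0.5x_Y.
By the same steps for Y: x_Y = 82.5 − 0.5x_W.
Plugging x_Y into W's best response: x_W = 81 − 0.5(82.5 − 0.5x_W) ⇒ 0.75x_W = 39.75, so x_W = 53.
Then x_Y = 82.5 − 0.5·53 = 56.
Total export volume: 53 + 56 = 109.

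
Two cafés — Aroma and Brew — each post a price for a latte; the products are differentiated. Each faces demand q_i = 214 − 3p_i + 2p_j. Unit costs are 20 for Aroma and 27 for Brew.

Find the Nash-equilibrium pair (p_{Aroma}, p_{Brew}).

Aroma's profit: π = (p_{Aroma} − 20)(214 − 3p_{Aroma} + 2p_{Brew}).
∂π/∂p_{Aroma} = 274 − 6p_{Aroma} + 2p_{Brew} = 0 ⇒ p_{Aroma} = 137/3 + (1/3)p_{Brew}.
Similarly p_{Brew} = 295/6 + (1/3)p_{Aroma}.
Plugging p_{Brew} into Aroma's best response: p_{Aroma} = 137/3 + (1/3)(295/6 + (1/3)p_{Aroma}) ⇒ (8/9)p_{Aroma} = 1117/18, so p_{Aroma} = 69.8125.
Then p_{Brew} = 295/6 + (1/3)·69.8125 = 72.4375.

69.8125, 72.4375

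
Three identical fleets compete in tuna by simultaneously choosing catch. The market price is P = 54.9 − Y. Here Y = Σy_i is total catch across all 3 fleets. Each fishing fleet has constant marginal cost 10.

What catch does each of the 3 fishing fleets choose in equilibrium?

A representative fishing fleet's profit is π_i = y_i(54.9 − Y) − 10y_i, with Y = y_i + Σ_{j≠i} y_j.
First-order condition: 44.9 − 2y_i − Σ_{j≠i} y_j = 0.
Imposing symmetry (y_j = y for all j) turns Σ_{j≠i} y_j into 2y, so 44.9 = 4y and y = 11.225.

11.225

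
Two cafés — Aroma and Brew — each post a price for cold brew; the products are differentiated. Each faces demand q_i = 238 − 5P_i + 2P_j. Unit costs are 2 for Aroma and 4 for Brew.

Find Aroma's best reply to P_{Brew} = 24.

29.6

Aroma's profit: π = (P_{Aroma} − 2)(238 − 5P_{Aroma} + 2P_{Brew}).
∂π/∂P_{Aroma} = 248 − 10P_{Aroma} + 2P_{Brew} = 0 ⇒ P_{Aroma} = 24.8 + 0.2P_{Brew}.
At P_{Brew} = 24: P_{Aroma} = 24.8 + 0.2·24 = 29.6.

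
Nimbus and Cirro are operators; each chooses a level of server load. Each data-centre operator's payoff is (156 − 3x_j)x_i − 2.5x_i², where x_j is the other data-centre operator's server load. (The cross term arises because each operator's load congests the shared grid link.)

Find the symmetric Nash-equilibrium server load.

Nimbus's payoff is (156 − 3x_C)x_N − 2.5x_N².
∂π/∂x_N = 156 − 3x_C − 5x_N = 0, so x_N = 31.2 − 0.6x_C.
Setting x_N = x_C in the reaction function: x_N = 31.2 − 0.6x_N, so x_N = 31.2 / 1.6 = 19.5.

19.5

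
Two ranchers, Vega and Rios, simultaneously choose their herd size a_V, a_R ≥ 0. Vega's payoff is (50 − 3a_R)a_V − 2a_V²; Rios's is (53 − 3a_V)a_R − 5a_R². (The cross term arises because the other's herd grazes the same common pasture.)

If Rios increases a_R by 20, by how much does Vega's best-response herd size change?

Expanding Vega's payoff: 50a_V − 3a_Ra_V − 2a_V².
∂π/∂a_V = 50 − 3a_R − 4a_V = 0, so a_V = 12.5 − 0.75a_R.
The reaction-function slope is −0.75, so a 20-unit rise in a_R moves a_V by −0.75 × 20 = −15. Vega's best response falls — the actions are strategic substitutes.

-15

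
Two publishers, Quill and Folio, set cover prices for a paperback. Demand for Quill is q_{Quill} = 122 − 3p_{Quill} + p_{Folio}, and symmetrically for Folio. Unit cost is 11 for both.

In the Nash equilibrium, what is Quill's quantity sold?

Quill's profit: π = (p_{Quill} − 11)(122 − 3p_{Quill} + p_{Folio}).
∂π/∂p_{Quill} = 155 − 6p_{Quill} + p_{Folio} = 0 ⇒ p_{Quill} = 155/6 + (1/6)p_{Folio}.
The game is symmetric, so in equilibrium p_{Folio} = p_{Quill}: the reaction function gives (5/6)p_{Quill} = 155/6, hence p_{Quill} = 31.
q_{Quill} = 122 − 3·31 + 31 = 60.

60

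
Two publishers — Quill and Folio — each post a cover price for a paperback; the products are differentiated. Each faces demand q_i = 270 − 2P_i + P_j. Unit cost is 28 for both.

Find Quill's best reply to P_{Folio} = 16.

85.5

Quill's profit: π = (P_{Quill} − 28)(270 − 2P_{Quill} + P_{Folio}).
∂π/∂P_{Quill} = 326 − 4P_{Quill} + P_{Folio} = 0 ⇒ P_{Quill} = 81.5 + 0.25P_{Folio}.
At P_{Folio} = 16: P_{Quill} = 81.5 + 0.25·16 = 85.5.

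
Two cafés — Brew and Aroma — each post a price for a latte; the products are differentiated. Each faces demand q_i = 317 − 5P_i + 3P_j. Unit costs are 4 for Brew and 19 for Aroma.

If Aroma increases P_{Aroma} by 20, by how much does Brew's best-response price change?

6

Brew's profit: π = (P_{Brew} − 4)(317 − 5P_{Brew} + 3P_{Aroma}).
∂π/∂P_{Brew} = 337 − 10P_{Brew} + 3P_{Aroma} = 0 ⇒ P_{Brew} = 33.7 + 0.3P_{Aroma}.
The reaction-function slope is 0.3, so a 20-unit rise in P_{Aroma} moves P_{Brew} by 0.3 × 20 = 6. Brew's best response rises — the actions are strategic complements.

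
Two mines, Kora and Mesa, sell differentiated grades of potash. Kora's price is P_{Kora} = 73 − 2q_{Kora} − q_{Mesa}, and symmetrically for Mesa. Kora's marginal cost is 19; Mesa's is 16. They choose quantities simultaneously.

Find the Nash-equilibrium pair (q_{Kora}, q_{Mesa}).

10.6, 11.6

Mine Kora's profit: π = q_{Kora}(73 − 2q_{Kora} − q_{Mesa}) − 19q_{Kora}.
∂π/∂q_{Kora} = 54 − 4q_{Kora} − q_{Mesa} = 0 ⇒ q_{Kora} = 13.5 − 0.25q_{Mesa}.
Similarly q_{Mesa} = 14.25 − 0.25q_{Kora}.
Plugging q_{Mesa} into Kora's best response: q_{Kora} = 13.5 − 0.25(14.25 − 0.25q_{Kora}) ⇒ 0.9375q_{Kora} = 9.9375, so q_{Kora} = 10.6.
Then q_{Mesa} = 14.25 − 0.25·10.6 = 11.6.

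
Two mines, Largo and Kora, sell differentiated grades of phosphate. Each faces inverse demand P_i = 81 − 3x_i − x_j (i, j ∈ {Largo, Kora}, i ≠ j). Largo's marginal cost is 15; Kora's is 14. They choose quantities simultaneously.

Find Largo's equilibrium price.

Mine Largo's profit: π = x_{Largo}(81 − 3x_{Largo} − x_{Kora}) − 15x_{Largo}.
∂π/∂x_{Largo} = 66 − 6x_{Largo} − x_{Kora} = 0 ⇒ x_{Largo} = 11 − (1/6)x_{Kora}.
Similarly x_{Kora} = 67/6 − (1/6)x_{Largo}.
Substituting the second reaction function into the first: x_{Largo} = 11 − (1/6)(67/6 − (1/6)x_{Largo}), which gives (35/36)x_{Largo} = 329/36 ⇒ x_{Largo} = 9.4.
Then x_{Kora} = 67/6 − (1/6)·9.4 = 9.6.
P_{Largo} = 81 − 3·9.4 − 9.6 = 43.2.

43.2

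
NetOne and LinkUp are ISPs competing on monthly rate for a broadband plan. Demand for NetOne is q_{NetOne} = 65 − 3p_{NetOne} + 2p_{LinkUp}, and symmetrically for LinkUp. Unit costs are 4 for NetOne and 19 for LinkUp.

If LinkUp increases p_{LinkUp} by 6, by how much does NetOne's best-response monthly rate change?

NetOne's profit: π = (p_{NetOne} − 4)(65 − 3p_{NetOne} + 2p_{LinkUp}).
∂π/∂p_{NetOne} = 77 − 6p_{NetOne} + 2p_{LinkUp} = 0 ⇒ p_{NetOne} = 77/6 + (1/3)p_{LinkUp}.
The reaction-function slope is 1/3, so a 6-unit rise in p_{LinkUp} moves p_{NetOne} by 1/3 × 6 = 2. NetOne's best response rises — the actions are strategic complements.

2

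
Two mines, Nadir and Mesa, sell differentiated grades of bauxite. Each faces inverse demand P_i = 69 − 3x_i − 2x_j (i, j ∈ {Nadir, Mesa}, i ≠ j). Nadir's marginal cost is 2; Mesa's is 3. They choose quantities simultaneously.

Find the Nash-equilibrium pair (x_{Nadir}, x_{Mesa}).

Mine Nadir's profit: π = x_{Nadir}(69 − 3x_{Nadir} − 2x_{Mesa}) − 2x_{Nadir}.
∂π/∂x_{Nadir} = 67 − 6x_{Nadir} − 2x_{Mesa} = 0 ⇒ x_{Nadir} = 67/6 − (1/3)x_{Mesa}.
Similarly x_{Mesa} = 11 − (1/3)x_{Nadir}.
Plugging x_{Mesa} into Nadir's best response: x_{Nadir} = 67/6 − (1/3)(11 − (1/3)x_{Nadir}) ⇒ (8/9)x_{Nadir} = 7.5, so x_{Nadir} = 8.4375.
Then x_{Mesa} = 11 − (1/3)·8.4375 = 8.1875.

8.4375, 8.1875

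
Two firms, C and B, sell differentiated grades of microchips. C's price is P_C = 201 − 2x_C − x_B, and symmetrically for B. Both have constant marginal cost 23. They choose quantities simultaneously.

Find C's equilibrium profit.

Firm C's profit: π = x_C(201 − 2x_C − x_B) − 23x_C.
∂π/∂x_C = 178 − 4x_C − x_B = 0 ⇒ x_C = 44.5 − 0.25x_B.
By symmetry x_B = x_C; substituting into the reaction function, 1.25x_C = 44.5 and x_C = 35.6.
P_C = 201 − 2·35.6 − 35.6 = 94.2.
Profit = (94.2 − 23)·35.6 = 2534.72.

2534.72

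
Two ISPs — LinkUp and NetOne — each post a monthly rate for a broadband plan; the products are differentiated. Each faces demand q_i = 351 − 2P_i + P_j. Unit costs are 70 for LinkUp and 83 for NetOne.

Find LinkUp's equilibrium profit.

LinkUp's profit: π = (P_{LinkUp} − 70)(351 − 2P_{LinkUp} + P_{NetOne}).
∂π/∂P_{LinkUp} = 491 − 4P_{LinkUp} + P_{NetOne} = 0 ⇒ P_{LinkUp} = 122.75 + 0.25P_{NetOne}.
Similarly P_{NetOne} = 129.25 + 0.25P_{LinkUp}.
Substituting the second reaction function into the first: P_{LinkUp} = 122.75 + 0.25(129.25 + 0.25P_{LinkUp}), which gives 0.9375P_{LinkUp} = 155.0625 ⇒ P_{LinkUp} = 165.4.
Then P_{NetOne} = 129.25 + 0.25·165.4 = 170.6.
q_{LinkUp} = 351 − 2·165.4 + 170.6 = 190.8.
Profit = (165.4 − 70)·190.8 = 18202.32.

18202.32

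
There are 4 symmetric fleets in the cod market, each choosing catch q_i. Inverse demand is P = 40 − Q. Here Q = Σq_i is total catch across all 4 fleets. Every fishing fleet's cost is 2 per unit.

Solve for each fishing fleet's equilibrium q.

7.6

A representative fishing fleet's profit is π_i = q_i(40 − Q) − 2q_i, with Q = q_i + Σ_{j≠i} q_j.
First-order condition: 38 − 2q_i − Σ_{j≠i} q_j = 0.
With identical fishing fleets, set every q_j = q: then 38 − 2q − 3q = 0, i.e. q = 38/5 = 7.6.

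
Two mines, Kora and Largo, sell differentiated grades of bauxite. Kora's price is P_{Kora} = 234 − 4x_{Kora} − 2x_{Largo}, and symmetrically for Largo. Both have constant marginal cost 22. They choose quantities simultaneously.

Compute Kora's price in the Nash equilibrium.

106.8

Mine Kora's profit: π = x_{Kora}(234 − 4x_{Kora} − 2x_{Largo}) − 22x_{Kora}.
∂π/∂x_{Kora} = 212 − 8x_{Kora} − 2x_{Largo} = 0 ⇒ x_{Kora} = 26.5 − 0.25x_{Largo}.
The game is symmetric, so in equilibrium x_{Largo} = x_{Kora}: the reaction function gives 1.25x_{Kora} = 26.5, hence x_{Kora} = 21.2.
P_{Kora} = 234 − 4·21.2 − 2·21.2 = 106.8.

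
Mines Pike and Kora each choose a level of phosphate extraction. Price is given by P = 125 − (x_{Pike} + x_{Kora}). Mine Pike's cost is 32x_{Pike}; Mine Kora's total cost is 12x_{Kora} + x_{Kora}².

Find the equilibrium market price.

Mine Pike's profit: π = x_{Pike}(125 − (x_{Pike} + x_{Kora})) − 32x_{Pike}.
∂π/∂x_{Pike} = 93 − 2x_{Pike} − x_{Kora} = 0, so x_{Pike} = 46.5 − 0.5x_{Kora}.
For Kora: ∂π/∂x_{Kora} = 113 − 4x_{Kora} − x_{Pike} = 0 ⇒ x_{Kora} = 28.25 − 0.25x_{Pike}.
Plugging x_{Kora} into Pike's best response: x_{Pike} = 46.5 − 0.5(28.25 − 0.25x_{Pike}) ⇒ 0.875x_{Pike} = 32.375, so x_{Pike} = 37.
Then x_{Kora} = 28.25 − 0.25·37 = 19.
Equilibrium price: P = 125 − 56 = 69.

69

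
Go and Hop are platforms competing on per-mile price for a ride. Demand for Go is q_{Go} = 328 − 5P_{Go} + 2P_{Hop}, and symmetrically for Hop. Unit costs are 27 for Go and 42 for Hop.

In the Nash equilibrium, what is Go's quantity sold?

162.1875

Go's profit: π = (P_{Go} − 27)(328 − 5P_{Go} + 2P_{Hop}).
∂π/∂P_{Go} = 463 − 10P_{Go} + 2P_{Hop} = 0 ⇒ P_{Go} = 46.3 + 0.2P_{Hop}.
Similarly P_{Hop} = 53.8 + 0.2P_{Go}.
Substituting the second reaction function into the first: P_{Go} = 46.3 + 0.2(53.8 + 0.2P_{Go}), which gives 0.96P_{Go} = 57.06 ⇒ P_{Go} = 59.4375.
Then P_{Hop} = 53.8 + 0.2·59.4375 = 65.6875.
q_{Go} = 328 − 5·59.4375 + 2·65.6875 = 162.1875.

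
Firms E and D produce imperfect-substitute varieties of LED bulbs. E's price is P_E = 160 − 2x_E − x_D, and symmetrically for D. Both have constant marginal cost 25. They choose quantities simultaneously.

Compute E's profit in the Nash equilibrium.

1458

Firm E's profit: π = x_E(160 − 2x_E − x_D) − 25x_E.
∂π/∂x_E = 135 − 4x_E − x_D = 0 ⇒ x_E = 33.75 − 0.25x_D.
Setting x_E = x_D in the reaction function: x_E = 33.75 − 0.25x_E, so x_E = 33.75 / 1.25 = 27.
P_E = 160 − 2·27 − 27 = 79.
Profit = (79 − 25)·27 = 1458.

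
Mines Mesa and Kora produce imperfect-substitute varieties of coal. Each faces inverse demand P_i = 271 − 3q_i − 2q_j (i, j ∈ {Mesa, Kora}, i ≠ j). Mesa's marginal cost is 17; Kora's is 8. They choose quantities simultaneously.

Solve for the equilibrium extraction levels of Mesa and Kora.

31.1875, 33.4375

Mine Mesa's profit: π = q_{Mesa}(271 − 3q_{Mesa} − 2q_{Kora}) − 17q_{Mesa}.
∂π/∂q_{Mesa} = 254 − 6q_{Mesa} − 2q_{Kora} = 0 ⇒ q_{Mesa} = 127/3 − (1/3)q_{Kora}.
Similarly q_{Kora} = 263/6 − (1/3)q_{Mesa}.
Substituting the second reaction function into the first: q_{Mesa} = 127/3 − (1/3)(263/6 − (1/3)q_{Mesa}), which gives (8/9)q_{Mesa} = 499/18 ⇒ q_{Mesa} = 31.1875.
Then q_{Kora} = 263/6 − (1/3)·31.1875 = 33.4375.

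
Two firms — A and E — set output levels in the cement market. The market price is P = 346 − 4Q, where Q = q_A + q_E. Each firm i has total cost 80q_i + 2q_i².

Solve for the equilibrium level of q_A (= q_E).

Firm A's profit: π = q_A(346 − 4(q_A + q_E)) − 80q_A − 2q_A².
∂π/∂q_A = 266 − 12q_A − 4q_E = 0, so q_A = 133/6 − (1/3)q_E.
Setting q_A = q_E in the reaction function: q_A = 133/6 − (1/3)q_A, so q_A = (133/6) / (4/3) = 16.625.

16.625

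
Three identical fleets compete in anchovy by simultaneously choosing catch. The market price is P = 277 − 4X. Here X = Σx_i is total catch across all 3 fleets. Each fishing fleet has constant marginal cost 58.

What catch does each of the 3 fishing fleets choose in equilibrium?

A representative fishing fleet's profit is π_i = x_i(277 − 4X) − 58x_i, with X = x_i + Σ_{j≠i} x_j.
First-order condition: 219 − 8x_i − 4Σ_{j≠i} x_j = 0.
Imposing symmetry (x_j = x for all j) turns Σ_{j≠i} x_j into 2x, so 219 = 16x and x = 13.6875.

13.6875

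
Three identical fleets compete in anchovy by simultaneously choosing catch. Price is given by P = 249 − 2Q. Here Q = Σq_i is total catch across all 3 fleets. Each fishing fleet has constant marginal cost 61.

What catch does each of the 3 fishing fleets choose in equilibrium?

23.5

A representative fishing fleet's profit is π_i = q_i(249 − 2Q) − 61q_i, with Q = q_i + Σ_{j≠i} q_j.
First-order condition: 188 − 4q_i − 2Σ_{j≠i} q_j = 0.
In a symmetric equilibrium every fishing fleet chooses the same q, so Σ_{j≠i} q_j = 2q. The condition becomes 188 − 8q = 0, giving q = 188/8 = 23.5.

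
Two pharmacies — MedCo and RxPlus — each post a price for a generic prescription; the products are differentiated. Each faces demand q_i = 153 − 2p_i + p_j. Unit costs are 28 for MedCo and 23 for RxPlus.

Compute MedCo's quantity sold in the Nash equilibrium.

82

MedCo's profit: π = (p_{MedCo} − 28)(153 − 2p_{MedCo} + p_{RxPlus}).
∂π/∂p_{MedCo} = 209 − 4p_{MedCo} + p_{RxPlus} = 0 ⇒ p_{MedCo} = 52.25 + 0.25p_{RxPlus}.
Similarly p_{RxPlus} = 49.75 + 0.25p_{MedCo}.
Substituting the second reaction function into the first: p_{MedCo} = 52.25 + 0.25(49.75 + 0.25p_{MedCo}), which gives 0.9375p_{MedCo} = 64.6875 ⇒ p_{MedCo} = 69.
Then p_{RxPlus} = 49.75 + 0.25·69 = 67.
q_{MedCo} = 153 − 2·69 + 67 = 82.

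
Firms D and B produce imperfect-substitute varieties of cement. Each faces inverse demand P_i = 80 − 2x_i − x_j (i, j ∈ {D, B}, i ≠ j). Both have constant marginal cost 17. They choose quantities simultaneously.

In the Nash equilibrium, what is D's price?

Firm D's profit: π = x_D(80 − 2x_D − x_B) − 17x_D.
∂π/∂x_D = 63 − 4x_D − x_B = 0 ⇒ x_D = 15.75 − 0.25x_B.
The game is symmetric, so in equilibrium x_B = x_D: the reaction function gives 1.25x_D = 15.75, hence x_D = 12.6.
P_D = 80 − 2·12.6 − 12.6 = 42.2.

42.2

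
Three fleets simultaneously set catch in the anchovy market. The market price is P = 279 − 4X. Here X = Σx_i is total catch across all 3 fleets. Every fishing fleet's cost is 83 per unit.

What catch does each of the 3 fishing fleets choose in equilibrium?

A representative fishing fleet's profit is π_i = x_i(279 − 4X) − 83x_i, with X = x_i + Σ_{j≠i} x_j.
First-order condition: 196 − 8x_i − 4Σ_{j≠i} x_j = 0.
With identical fishing fleets, set every x_j = x: then 196 − 8x − 8x = 0, i.e. x = 196/16 = 12.25.

12.25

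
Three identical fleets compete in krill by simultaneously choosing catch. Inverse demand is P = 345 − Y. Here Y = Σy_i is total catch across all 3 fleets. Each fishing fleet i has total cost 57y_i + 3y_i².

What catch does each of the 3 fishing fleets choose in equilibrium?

A representative fishing fleet's profit is π_i = y_i(345 − Y) − 57y_i − 3y_i², with Y = y_i + Σ_{j≠i} y_j.
First-order condition: 288 − 8y_i − Σ_{j≠i} y_j = 0.
With identical fishing fleets, set every y_j = y: then 288 − 8y − 2y = 0, i.e. y = 288/10 = 28.8.

28.8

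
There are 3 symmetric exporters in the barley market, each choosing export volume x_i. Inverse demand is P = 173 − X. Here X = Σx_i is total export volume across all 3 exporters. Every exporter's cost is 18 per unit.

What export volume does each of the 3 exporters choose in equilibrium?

38.75

A representative exporter's profit is π_i = x_i(173 − X) − 18x_i, with X = x_i + Σ_{j≠i} x_j.
First-order condition: 155 − 2x_i − Σ_{j≠i} x_j = 0.
In a symmetric equilibrium every exporter chooses the same x, so Σ_{j≠i} x_j = 2x. The condition becomes 155 − 4x = 0, giving x = 155/4 = 38.75.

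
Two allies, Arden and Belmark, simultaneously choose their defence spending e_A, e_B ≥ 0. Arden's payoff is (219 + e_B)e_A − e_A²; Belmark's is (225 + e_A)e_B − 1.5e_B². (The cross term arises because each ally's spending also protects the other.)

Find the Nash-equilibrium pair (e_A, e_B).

176.4, 133.8

Expanding Arden's payoff: 219e_A + e_Be_A − e_A².
∂π/∂e_A = 219 + e_B − 2e_A = 0, so e_A = 109.5 + 0.5e_B.
Likewise for Belmark: e_B = 75 + (1/3)e_A.
Solving the two reaction functions simultaneously: (1 − (0.5)(1/3))e_A = 109.5 + 0.5·75, so (5/6)e_A = 147 and e_A = 176.4.
Then e_B = 75 + (1/3)·176.4 = 133.8.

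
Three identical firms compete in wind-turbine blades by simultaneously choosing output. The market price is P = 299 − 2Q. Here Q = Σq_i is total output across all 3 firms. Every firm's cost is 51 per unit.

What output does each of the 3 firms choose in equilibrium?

A representative firm's profit is π_i = q_i(299 − 2Q) − 51q_i, with Q = q_i + Σ_{j≠i} q_j.
First-order condition: 248 − 4q_i − 2Σ_{j≠i} q_j = 0.
With identical firms, set every q_j = q: then 248 − 4q − 4q = 0, i.e. q = 248/8 = 31.

31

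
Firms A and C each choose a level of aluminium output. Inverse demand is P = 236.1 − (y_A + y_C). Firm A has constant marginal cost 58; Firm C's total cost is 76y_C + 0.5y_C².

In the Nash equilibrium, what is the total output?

Firm A's profit: π = y_A(236.1 − (y_A + y_C)) − 58y_A.
∂π/∂y_A = 178.1 − 2y_A − y_C = 0, so y_A = 89.05 − 0.5y_C.
For C: ∂π/∂y_C = 160.1 − 3y_C − y_A = 0 ⇒ y_C = 1601/30 − (1/3)y_A.
Plugging y_C into A's best response: y_A = 89.05 − 0.5(1601/30 − (1/3)y_A) ⇒ (5/6)y_A = 1871/30, so y_A = 74.84.
Then y_C = 1601/30 − (1/3)·74.84 = 28.42.
Total output: 74.84 + 28.42 = 103.26.

103.26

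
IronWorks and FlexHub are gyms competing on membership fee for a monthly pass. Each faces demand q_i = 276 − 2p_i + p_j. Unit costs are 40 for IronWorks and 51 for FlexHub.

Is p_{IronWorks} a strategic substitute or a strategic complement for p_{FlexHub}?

IronWorks's profit: π = (p_{IronWorks} − 40)(276 − 2p_{IronWorks} + p_{FlexHub}).
∂π/∂p_{IronWorks} = 356 − 4p_{IronWorks} + p_{FlexHub} = 0 ⇒ p_{IronWorks} = 89 + 0.25p_{FlexHub}.
The best-response slope dp_{IronWorks}/dp_{FlexHub} = 0.25 > 0: the reaction function is upward-sloping, so the choices are strategic complements.

strategic complements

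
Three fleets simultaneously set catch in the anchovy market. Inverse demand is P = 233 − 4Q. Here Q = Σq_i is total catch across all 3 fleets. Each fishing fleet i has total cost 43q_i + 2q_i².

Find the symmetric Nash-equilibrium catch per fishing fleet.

9.5

A representative fishing fleet's profit is π_i = q_i(233 − 4Q) − 43q_i − 2q_i², with Q = q_i + Σ_{j≠i} q_j.
First-order condition: 190 − 12q_i − 4Σ_{j≠i} q_j = 0.
In a symmetric equilibrium every fishing fleet chooses the same q, so Σ_{j≠i} q_j = 2q. The condition becomes 190 − 20q = 0, giving q = 190/20 = 9.5.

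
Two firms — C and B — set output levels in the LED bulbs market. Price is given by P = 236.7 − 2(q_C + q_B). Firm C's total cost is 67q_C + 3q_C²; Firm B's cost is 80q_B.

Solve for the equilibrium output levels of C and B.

Firm C's profit: π = q_C(236.7 − 2(q_C + q_B)) − 67q_C − 3q_C².
∂π/∂q_C = 169.7 − 10q_C − 2q_B = 0, so q_C = 16.97 − 0.2q_B.
For B: ∂π/∂q_B = 156.7 − 4q_B − 2q_C = 0 ⇒ q_B = 39.175 − 0.5q_C.
Substituting the second reaction function into the first: q_C = 16.97 − 0.2(39.175 − 0.5q_C), which gives 0.9q_C = 9.135 ⇒ q_C = 10.15.
Then q_B = 39.175 − 0.5·10.15 = 34.1.

10.15, 34.1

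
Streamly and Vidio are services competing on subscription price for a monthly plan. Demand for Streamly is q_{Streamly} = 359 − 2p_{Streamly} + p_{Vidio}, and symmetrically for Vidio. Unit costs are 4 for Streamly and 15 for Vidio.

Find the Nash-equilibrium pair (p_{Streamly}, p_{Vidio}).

Streamly's profit: π = (p_{Streamly} − 4)(359 − 2p_{Streamly} + p_{Vidio}).
∂π/∂p_{Streamly} = 367 − 4p_{Streamly} + p_{Vidio} = 0 ⇒ p_{Streamly} = 91.75 + 0.25p_{Vidio}.
Similarly p_{Vidio} = 97.25 + 0.25p_{Streamly}.
Substituting the second reaction function into the first: p_{Streamly} = 91.75 + 0.25(97.25 + 0.25p_{Streamly}), which gives 0.9375p_{Streamly} = 116.0625 ⇒ p_{Streamly} = 123.8.
Then p_{Vidio} = 97.25 + 0.25·123.8 = 128.2.

123.8, 128.2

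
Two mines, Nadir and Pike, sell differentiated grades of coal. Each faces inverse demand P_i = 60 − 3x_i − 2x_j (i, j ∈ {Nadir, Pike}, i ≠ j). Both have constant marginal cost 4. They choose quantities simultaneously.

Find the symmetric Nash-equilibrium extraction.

Mine Nadir's profit: π = x_{Nadir}(60 − 3x_{Nadir} − 2x_{Pike}) − 4x_{Nadir}.
∂π/∂x_{Nadir} = 56 − 6x_{Nadir} − 2x_{Pike} = 0 ⇒ x_{Nadir} = 28/3 − (1/3)x_{Pike}.
The game is symmetric, so in equilibrium x_{Pike} = x_{Nadir}: the reaction function gives (4/3)x_{Nadir} = 28/3, hence x_{Nadir} = 7.

7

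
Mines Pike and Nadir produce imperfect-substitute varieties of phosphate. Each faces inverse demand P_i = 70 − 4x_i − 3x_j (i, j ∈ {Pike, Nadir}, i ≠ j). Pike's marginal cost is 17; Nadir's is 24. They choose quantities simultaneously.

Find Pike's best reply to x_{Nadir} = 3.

5.5

Mine Pike's profit: π = x_{Pike}(70 − 4x_{Pike} − 3x_{Nadir}) − 17x_{Pike}.
∂π/∂x_{Pike} = 53 − 8x_{Pike} − 3x_{Nadir} = 0 ⇒ x_{Pike} = 6.625 − 0.375x_{Nadir}.
At x_{Nadir} = 3: x_{Pike} = 6.625 − 0.375·3 = 5.5.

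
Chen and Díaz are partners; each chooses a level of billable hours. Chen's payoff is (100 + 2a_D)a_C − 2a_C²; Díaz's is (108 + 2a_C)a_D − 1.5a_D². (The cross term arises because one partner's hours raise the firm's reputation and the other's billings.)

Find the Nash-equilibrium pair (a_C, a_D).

64.5, 79

Expanding Chen's payoff: 100a_C + 2a_Da_C − 2a_C².
∂π/∂a_C = 100 + 2a_D − 4a_C = 0, so a_C = 25 + 0.5a_D.
Likewise for Díaz: a_D = 36 + (2/3)a_C.
Solving the two reaction functions simultaneously: (1 − (0.5)(2/3))a_C = 25 + 0.5·36, so (2/3)a_C = 43 and a_C = 64.5.
Then a_D = 36 + (2/3)·64.5 = 79.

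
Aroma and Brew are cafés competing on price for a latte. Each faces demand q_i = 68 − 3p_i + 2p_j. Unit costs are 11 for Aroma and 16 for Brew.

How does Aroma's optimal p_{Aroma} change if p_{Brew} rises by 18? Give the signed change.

6

Aroma's profit: π = (p_{Aroma} − 11)(68 − 3p_{Aroma} + 2p_{Brew}).
∂π/∂p_{Aroma} = 101 − 6p_{Aroma} + 2p_{Brew} = 0 ⇒ p_{Aroma} = 101/6 + (1/3)p_{Brew}.
The reaction-function slope is 1/3, so an 18-unit rise in p_{Brew} moves p_{Aroma} by 1/3 × 18 = 6. Aroma's best response rises — the actions are strategic complements.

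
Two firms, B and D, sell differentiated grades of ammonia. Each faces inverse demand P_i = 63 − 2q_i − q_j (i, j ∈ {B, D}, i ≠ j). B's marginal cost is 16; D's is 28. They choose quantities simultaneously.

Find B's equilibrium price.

36.4

Firm B's profit: π = q_B(63 − 2q_B − q_D) − 16q_B.
∂π/∂q_B = 47 − 4q_B − q_D = 0 ⇒ q_B = 11.75 − 0.25q_D.
Similarly q_D = 8.75 − 0.25q_B.
Substituting the second reaction function into the first: q_B = 11.75 − 0.25(8.75 − 0.25q_B), which gives 0.9375q_B = 9.5625 ⇒ q_B = 10.2.
Then q_D = 8.75 − 0.25·10.2 = 6.2.
P_B = 63 − 2·10.2 − 6.2 = 36.4.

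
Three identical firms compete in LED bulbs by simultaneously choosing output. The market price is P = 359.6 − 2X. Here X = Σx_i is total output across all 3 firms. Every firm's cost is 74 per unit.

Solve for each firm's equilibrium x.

A representative firm's profit is π_i = x_i(359.6 − 2X) − 74x_i, with X = x_i + Σ_{j≠i} x_j.
First-order condition: 285.6 − 4x_i − 2Σ_{j≠i} x_j = 0.
Imposing symmetry (x_j = x for all j) turns Σ_{j≠i} x_j into 2x, so 285.6 = 8x and x = 35.7.

35.7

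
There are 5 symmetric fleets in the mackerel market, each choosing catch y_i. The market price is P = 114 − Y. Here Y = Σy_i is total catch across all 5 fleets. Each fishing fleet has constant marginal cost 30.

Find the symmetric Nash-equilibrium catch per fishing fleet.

A representative fishing fleet's profit is π_i = y_i(114 − Y) − 30y_i, with Y = y_i + Σ_{j≠i} y_j.
First-order condition: 84 − 2y_i − Σ_{j≠i} y_j = 0.
With identical fishing fleets, set every y_j = y: then 84 − 2y − 4y = 0, i.e. y = 84/6 = 14.

14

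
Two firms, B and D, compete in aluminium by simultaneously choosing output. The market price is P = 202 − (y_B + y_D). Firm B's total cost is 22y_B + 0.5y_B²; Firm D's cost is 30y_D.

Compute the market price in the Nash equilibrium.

97.2

Firm B's profit: π = y_B(202 − (y_B + y_D)) − 22y_B − 0.5y_B².
∂π/∂y_B = 180 − 3y_B − y_D = 0, so y_B = 60 − (1/3)y_D.
For D: ∂π/∂y_D = 172 − 2y_D − y_B = 0 ⇒ y_D = 86 − 0.5y_B.
Substituting the second reaction function into the first: y_B = 60 − (1/3)(86 − 0.5y_B), which gives (5/6)y_B = 94/3 ⇒ y_B = 37.6.
Then y_D = 86 − 0.5·37.6 = 67.2.
Equilibrium price: P = 202 − 104.8 = 97.2.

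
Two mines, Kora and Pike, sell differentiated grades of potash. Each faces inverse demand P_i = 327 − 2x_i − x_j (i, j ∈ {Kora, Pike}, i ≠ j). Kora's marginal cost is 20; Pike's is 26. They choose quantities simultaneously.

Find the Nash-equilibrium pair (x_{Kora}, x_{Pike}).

61.8, 59.8

Mine Kora's profit: π = x_{Kora}(327 − 2x_{Kora} − x_{Pike}) − 20x_{Kora}.
∂π/∂x_{Kora} = 307 − 4x_{Kora} − x_{Pike} = 0 ⇒ x_{Kora} = 76.75 − 0.25x_{Pike}.
Similarly x_{Pike} = 75.25 − 0.25x_{Kora}.
Plugging x_{Pike} into Kora's best response: x_{Kora} = 76.75 − 0.25(75.25 − 0.25x_{Kora}) ⇒ 0.9375x_{Kora} = 57.9375, so x_{Kora} = 61.8.
Then x_{Pike} = 75.25 − 0.25·61.8 = 59.8.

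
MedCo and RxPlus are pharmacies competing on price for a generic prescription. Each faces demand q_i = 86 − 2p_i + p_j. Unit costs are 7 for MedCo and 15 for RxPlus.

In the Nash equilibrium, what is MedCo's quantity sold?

MedCo's profit: π = (p_{MedCo} − 7)(86 − 2p_{MedCo} + p_{RxPlus}).
∂π/∂p_{MedCo} = 100 − 4p_{MedCo} + p_{RxPlus} = 0 ⇒ p_{MedCo} = 25 + 0.25p_{RxPlus}.
Similarly p_{RxPlus} = 29 + 0.25p_{MedCo}.
Plugging p_{RxPlus} into MedCo's best response: p_{MedCo} = 25 + 0.25(29 + 0.25p_{MedCo}) ⇒ 0.9375p_{MedCo} = 32.25, so p_{MedCo} = 34.4.
Then p_{RxPlus} = 29 + 0.25·34.4 = 37.6.
q_{MedCo} = 86 − 2·34.4 + 37.6 = 54.8.

54.8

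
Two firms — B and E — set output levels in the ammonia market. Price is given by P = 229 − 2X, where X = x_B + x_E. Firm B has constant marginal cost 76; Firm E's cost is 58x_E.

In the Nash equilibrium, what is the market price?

121

Firm B's profit: π = x_B(229 − 2(x_B + x_E)) − 76x_B.
∂π/∂x_B = 153 − 4x_B − 2x_E = 0, so x_B = 38.25 − 0.5x_E.
By the same steps for E: x_E = 42.75 − 0.5x_B.
Solving the two reaction functions simultaneously: (1 − (−0.5)(−0.5))x_B = 38.25 − 0.5·42.75, so 0.75x_B = 16.875 and x_B = 22.5.
Then x_E = 42.75 − 0.5·22.5 = 31.5.
Equilibrium price: P = 229 − 2·54 = 121.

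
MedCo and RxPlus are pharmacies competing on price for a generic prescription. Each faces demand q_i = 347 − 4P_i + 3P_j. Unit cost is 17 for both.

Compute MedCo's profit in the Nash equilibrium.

17424

MedCo's profit: π = (P_{MedCo} − 17)(347 − 4P_{MedCo} + 3P_{RxPlus}).
∂π/∂P_{MedCo} = 415 − 8P_{MedCo} + 3P_{RxPlus} = 0 ⇒ P_{MedCo} = 51.875 + 0.375P_{RxPlus}.
The game is symmetric, so in equilibrium P_{RxPlus} = P_{MedCo}: the reaction function gives 0.625P_{MedCo} = 51.875, hence P_{MedCo} = 83.
q_{MedCo} = 347 − 4·83 + 3·83 = 264.
Profit = (83 − 17)·264 = 17424.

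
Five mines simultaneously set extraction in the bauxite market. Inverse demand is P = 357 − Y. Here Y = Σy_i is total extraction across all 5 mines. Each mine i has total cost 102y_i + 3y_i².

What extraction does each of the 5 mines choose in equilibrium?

A representative mine's profit is π_i = y_i(357 − Y) − 102y_i − 3y_i², with Y = y_i + Σ_{j≠i} y_j.
First-order condition: 255 − 8y_i − Σ_{j≠i} y_j = 0.
With identical mines, set every y_j = y: then 255 − 8y − 4y = 0, i.e. y = 255/12 = 21.25.

21.25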